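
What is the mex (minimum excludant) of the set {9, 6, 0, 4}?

0 is in the set but 1 is not, so the mex is 1.

1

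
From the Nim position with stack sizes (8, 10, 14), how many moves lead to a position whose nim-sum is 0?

Bitwise XOR of the heap sizes:
  1000  (8)
  1010  (10)
  1110  (14)
  ----
  1100  (12)
The overall nim-sum is X = 12. A stack of size p has a winning move iff p XOR X < p (reduce it to p XOR X).
  8: 8 XOR 12 = 4 < 8 — winning move (to 4).
  10: 10 XOR 12 = 6 < 10 — winning move (to 6).
  14: 14 XOR 12 = 2 < 14 — winning move (to 2).
That gives 3 winning moves.

3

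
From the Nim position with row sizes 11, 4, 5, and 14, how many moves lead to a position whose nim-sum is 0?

3

Nim-sum: 11 ^ 4 ^ 5 ^ 14 = 4.
The overall nim-sum is X = 4. A row of size p has a winning move iff p XOR X < p (reduce it to p XOR X).
  11: 11 XOR 4 = 15 ≥ 11 — no move.
  4: 4 XOR 4 = 0 < 4 — winning move (to 0).
  5: 5 XOR 4 = 1 < 5 — winning move (to 1).
  14: 14 XOR 4 = 10 < 14 — winning move (to 10).
That gives 3 winning moves.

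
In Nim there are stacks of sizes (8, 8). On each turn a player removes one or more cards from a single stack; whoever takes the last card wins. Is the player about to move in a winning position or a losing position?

Write each in binary and XOR column by column:
  1000  (8)
  1000  (8)
  ----
  0000  (0)
The nim-sum is 0, so this is a P-position: the player to move is in a losing position under optimal play.

Losing position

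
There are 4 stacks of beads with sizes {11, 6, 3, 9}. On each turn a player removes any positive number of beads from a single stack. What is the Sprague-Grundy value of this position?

Compute the nim-sum pairwise:
11 ⊕ 6 = 13
13 ⊕ 3 = 14
14 ⊕ 9 = 7

7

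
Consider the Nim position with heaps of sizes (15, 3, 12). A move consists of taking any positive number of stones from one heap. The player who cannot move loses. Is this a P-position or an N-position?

P-position

Compute the nim-sum pairwise:
15 ^ 3 = 12
12 ^ 12 = 0
The nim-sum is 0, so this is a P-position: the player to move is in a losing position under optimal play.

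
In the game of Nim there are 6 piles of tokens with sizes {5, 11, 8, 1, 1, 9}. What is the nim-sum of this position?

15

Write each in binary and XOR column by column:
  0101  (5)
  1011  (11)
  1000  (8)
  0001  (1)
  0001  (1)
  1001  (9)
  ----
  1111  (15)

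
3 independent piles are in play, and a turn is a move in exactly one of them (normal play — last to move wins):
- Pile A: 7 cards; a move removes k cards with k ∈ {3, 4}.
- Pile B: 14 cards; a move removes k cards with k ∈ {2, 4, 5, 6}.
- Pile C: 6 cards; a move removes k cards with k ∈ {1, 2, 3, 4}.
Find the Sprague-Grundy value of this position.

2

Grundy values for pile A (subtraction set {3, 4}):
g(0) = mex{} = 0
g(1) = mex{} = 0
g(2) = mex{} = 0
g(3) = mex{0} = 1
g(4) = mex{0} = 1
g(5) = mex{0} = 1
g(6) = mex{0,1} = 2
g(7) = mex{1} = 0
So g(7) = 0.
Grundy values for pile B (subtraction set {2, 4, 5, 6}):
g(0) = mex{} = 0
g(1) = mex{} = 0
g(2) = mex{0} = 1
g(3) = mex{0} = 1
g(4) = mex{0,1} = 2
g(5) = mex{0,1} = 2
g(6) = mex{0,1,2} = 3
g(7) = mex{0,1,2} = 3
g(8) = mex{1,2,3} = 0
g(9) = mex{1,2,3} = 0
g(10) = mex{0,2,3} = 1
g(11) = mex{0,2,3} = 1
g(12) = mex{0,1,3} = 2
g(13) = mex{0,1,3} = 2
g(14) = mex{0,1,2} = 3
So g(14) = 3.
For pile C, compute g(0), g(1), … with moves {1, 2, 3, 4}:
k:     0  1  2  3  4  5  6
g(k):  0  1  2  3  4  0  1
So g(6) = 1.
By the Sprague-Grundy theorem, the Grundy value of a sum of independent games is the XOR of the component values.
Combined value = 0 ⊕ 3 ⊕ 1 = 2.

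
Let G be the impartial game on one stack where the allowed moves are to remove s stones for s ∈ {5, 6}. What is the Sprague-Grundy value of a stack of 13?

Grundy values for subtraction set {5, 6}:
g(0) = mex{} = 0
g(1) = mex{} = 0
g(2) = mex{} = 0
g(3) = mex{} = 0
g(4) = mex{} = 0
g(5) = mex{0} = 1
g(6) = mex{0} = 1
g(7) = mex{0} = 1
g(8) = mex{0} = 1
g(9) = mex{0} = 1
g(10) = mex{0,1} = 2
g(11) = mex{1} = 0
g(12) = mex{1} = 0
g(13) = mex{1} = 0
So g(13) = 0.

0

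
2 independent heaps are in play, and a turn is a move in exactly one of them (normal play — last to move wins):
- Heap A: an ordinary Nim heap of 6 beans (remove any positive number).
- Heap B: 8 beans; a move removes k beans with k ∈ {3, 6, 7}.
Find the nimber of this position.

Heap A is a plain Nim heap of size 6, so its Grundy value is 6.
Build the Grundy sequence for heap B with g(k) = mex{g(k−s) : s ∈ {3, 6, 7}, s ≤ k}:
g(0) = mex{} = 0
g(1) = mex{} = 0
g(2) = mex{} = 0
g(3) = mex{0} = 1
g(4) = mex{0} = 1
g(5) = mex{0} = 1
g(6) = mex{0,1} = 2
g(7) = mex{0,1} = 2
g(8) = mex{0,1} = 2
So g(8) = 2.
The value of a disjunctive sum is the nim-sum of the parts.
Combined value = 6 ⊕ 2 = 4.

4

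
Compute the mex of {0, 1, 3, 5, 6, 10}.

2

The values 0, 1 are all present; 2 is the first non-negative integer missing from the set.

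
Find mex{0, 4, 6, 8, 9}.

0 is in the set but 1 is not, so the mex is 1.

1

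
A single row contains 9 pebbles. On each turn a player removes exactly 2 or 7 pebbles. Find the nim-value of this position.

0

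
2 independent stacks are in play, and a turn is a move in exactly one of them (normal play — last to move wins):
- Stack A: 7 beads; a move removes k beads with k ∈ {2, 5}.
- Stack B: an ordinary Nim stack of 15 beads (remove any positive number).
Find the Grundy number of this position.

15

For stack A, compute g(0), g(1), … with moves {2, 5}:
g(0) = mex{} = 0
g(1) = mex{} = 0
g(2) = mex{0} = 1
g(3) = mex{0} = 1
g(4) = mex{1} = 0
g(5) = mex{0,1} = 2
g(6) = mex{0} = 1
g(7) = mex{1,2} = 0
So g(7) = 0.
Stack B is a plain Nim stack of size 15, so its Grundy value is 15.
The value of a disjunctive sum is the nim-sum of the parts.
Combined value = 0 XOR 15 = 15.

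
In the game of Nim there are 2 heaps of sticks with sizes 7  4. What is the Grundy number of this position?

3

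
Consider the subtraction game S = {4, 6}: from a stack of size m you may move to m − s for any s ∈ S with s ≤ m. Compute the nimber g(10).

Compute g(0), g(1), … for moves {4, 6}:
k:     0  1  2  3  4  5  6  7  8  9 10
g(k):  0  0  0  0  1  1  1  1  2  2  0
So g(10) = 0.

0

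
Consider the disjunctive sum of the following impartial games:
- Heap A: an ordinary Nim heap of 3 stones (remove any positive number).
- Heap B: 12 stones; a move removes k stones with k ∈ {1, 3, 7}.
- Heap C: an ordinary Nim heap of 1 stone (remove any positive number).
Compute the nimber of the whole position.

2

Heap A is a plain Nim heap of size 3, so its Grundy value is 3.
Build the Grundy sequence for heap B with g(k) = mex{g(k−s) : s ∈ {1, 3, 7}, s ≤ k}:
g(0) = mex{} = 0
g(1) = mex{0} = 1
g(2) = mex{1} = 0
g(3) = mex{0} = 1
g(4) = mex{1} = 0
g(5) = mex{0} = 1
g(6) = mex{1} = 0
g(7) = mex{0} = 1
g(8) = mex{1} = 0
g(9) = mex{0} = 1
g(10) = mex{1} = 0
g(11) = mex{0} = 1
g(12) = mex{1} = 0
So g(12) = 0.
Heap C is a plain Nim heap of size 1, so its Grundy value is 1.
The value of a disjunctive sum is the nim-sum of the parts.
Combined value = 3 XOR 0 XOR 1 = 2.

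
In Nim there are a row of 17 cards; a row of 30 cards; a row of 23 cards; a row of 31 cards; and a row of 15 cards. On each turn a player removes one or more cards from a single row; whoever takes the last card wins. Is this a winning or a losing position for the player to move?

Compute the nim-sum pairwise:
17 ⊕ 30 = 15
15 ⊕ 23 = 24
24 ⊕ 31 = 7
7 ⊕ 15 = 8
The nim-sum is 8 ≠ 0, so this is an N-position: the player to move can win.

Winning position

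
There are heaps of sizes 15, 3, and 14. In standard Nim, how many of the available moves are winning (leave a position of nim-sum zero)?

3

Write each in binary and XOR column by column:
  1111  (15)
  0011  (3)
  1110  (14)
  ----
  0010  (2)
The overall nim-sum is X = 2. A heap of size p has a winning move iff p XOR X < p (reduce it to p XOR X).
  15: 15 XOR 2 = 13 < 15 — winning move (to 13).
  3: 3 XOR 2 = 1 < 3 — winning move (to 1).
  14: 14 XOR 2 = 12 < 14 — winning move (to 12).
That gives 3 winning moves.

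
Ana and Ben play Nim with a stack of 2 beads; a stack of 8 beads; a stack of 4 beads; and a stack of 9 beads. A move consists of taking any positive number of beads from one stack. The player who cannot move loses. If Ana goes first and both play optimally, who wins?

Ana wins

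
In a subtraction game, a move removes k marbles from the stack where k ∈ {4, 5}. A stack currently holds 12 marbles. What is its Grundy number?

0

Grundy values for subtraction set {4, 5}:
k:     0  1  2  3  4  5  6  7  8  9 10 11 12
g(k):  0  0  0  0  1  1  1  1  2  0  0  0  0
So g(12) = 0.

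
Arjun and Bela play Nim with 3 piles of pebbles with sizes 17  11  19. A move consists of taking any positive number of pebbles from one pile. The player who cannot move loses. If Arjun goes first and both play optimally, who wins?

Arjun wins

Nim-sum: 17 ^ 11 ^ 19 = 9.
The nim-sum is 9 ≠ 0, so this is an N-position: the player to move can win; Arjun has a winning move.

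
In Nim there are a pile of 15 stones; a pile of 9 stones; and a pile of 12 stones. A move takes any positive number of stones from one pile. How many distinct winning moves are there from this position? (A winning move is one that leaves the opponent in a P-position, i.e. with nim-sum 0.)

Nim-sum: 15 XOR 9 XOR 12 = 10.
The overall nim-sum is X = 10. A pile of size p has a winning move iff p XOR X < p (reduce it to p XOR X).
  15: 15 XOR 10 = 5 < 15 — winning move (to 5).
  9: 9 XOR 10 = 3 < 9 — winning move (to 3).
  12: 12 XOR 10 = 6 < 12 — winning move (to 6).
That gives 3 winning moves.

3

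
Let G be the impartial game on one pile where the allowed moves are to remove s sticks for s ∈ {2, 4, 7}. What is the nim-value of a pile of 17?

Compute g(0), g(1), … for moves {2, 4, 7}:
k:     0  1  2  3  4  5  6  7  8  9 10 11 12 13 14 15 16 17
g(k):  0  0  1  1  2  2  0  3  1  0  2  1  0  2  1  0  2  1
So g(17) = 1.

1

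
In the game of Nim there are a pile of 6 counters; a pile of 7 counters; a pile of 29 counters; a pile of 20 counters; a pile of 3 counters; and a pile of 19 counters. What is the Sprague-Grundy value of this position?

Bitwise XOR of the heap sizes:
  00110  (6)
  00111  (7)
  11101  (29)
  10100  (20)
  00011  (3)
  10011  (19)
  -----
  11000  (24)

24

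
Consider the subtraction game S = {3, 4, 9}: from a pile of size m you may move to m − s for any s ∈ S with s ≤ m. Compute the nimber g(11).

1

Grundy values for subtraction set {3, 4, 9}:
k:     0  1  2  3  4  5  6  7  8  9 10 11
g(k):  0  0  0  1  1  1  2  0  0  3  1  1
So g(11) = 1.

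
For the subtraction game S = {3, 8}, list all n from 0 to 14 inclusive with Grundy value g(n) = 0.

0, 1, 2, 6, 7, 11, 12, 13

Build the Grundy sequence with g(k) = mex{g(k−s) : s ∈ {3, 8}, s ≤ k}:
g(0) = mex{} = 0
g(1) = mex{} = 0
g(2) = mex{} = 0
g(3) = mex{0} = 1
g(4) = mex{0} = 1
g(5) = mex{0} = 1
g(6) = mex{1} = 0
g(7) = mex{1} = 0
g(8) = mex{0,1} = 2
g(9) = mex{0} = 1
g(10) = mex{0} = 1
g(11) = mex{1,2} = 0
g(12) = mex{1} = 0
g(13) = mex{1} = 0
g(14) = mex{0} = 1
The P-positions (g = 0) in 0..14 are 0, 1, 2, 6, 7, 11, 12, 13.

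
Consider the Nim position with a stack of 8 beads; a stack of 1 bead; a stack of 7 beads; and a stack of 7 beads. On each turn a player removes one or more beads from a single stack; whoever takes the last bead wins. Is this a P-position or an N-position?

N-position

Bitwise XOR of the heap sizes:
  1000  (8)
  0001  (1)
  0111  (7)
  0111  (7)
  ----
  1001  (9)
The nim-sum is 9 ≠ 0, so this is an N-position: the player to move can win.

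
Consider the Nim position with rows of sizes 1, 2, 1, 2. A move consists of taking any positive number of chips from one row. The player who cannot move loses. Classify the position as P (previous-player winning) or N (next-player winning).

P-position

Bitwise XOR of the heap sizes:
  01  (1)
  10  (2)
  01  (1)
  10  (2)
  --
  00  (0)
The nim-sum is 0, so this is a P-position: the player to move is in a losing position under optimal play.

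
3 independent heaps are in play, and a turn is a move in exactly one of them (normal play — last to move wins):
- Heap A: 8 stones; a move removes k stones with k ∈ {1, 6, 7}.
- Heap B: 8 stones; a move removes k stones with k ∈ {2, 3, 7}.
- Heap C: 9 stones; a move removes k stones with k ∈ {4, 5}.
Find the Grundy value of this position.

3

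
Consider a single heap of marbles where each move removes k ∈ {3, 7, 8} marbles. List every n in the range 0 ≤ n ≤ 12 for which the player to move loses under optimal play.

0, 1, 2, 6, 11, 12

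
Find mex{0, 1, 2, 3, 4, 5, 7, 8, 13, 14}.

6

The values 0, 1, 2, 3, 4, 5 are all present; 6 is the first non-negative integer missing from the set.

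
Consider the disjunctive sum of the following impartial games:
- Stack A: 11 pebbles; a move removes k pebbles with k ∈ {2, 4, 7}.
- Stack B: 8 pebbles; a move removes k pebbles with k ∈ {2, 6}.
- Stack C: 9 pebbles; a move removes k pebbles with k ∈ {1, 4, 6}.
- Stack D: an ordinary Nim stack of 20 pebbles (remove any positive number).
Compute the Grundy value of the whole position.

23

For stack A, compute g(0), g(1), … with moves {2, 4, 7}:
g(0) = mex{} = 0
g(1) = mex{} = 0
g(2) = mex{0} = 1
g(3) = mex{0} = 1
g(4) = mex{0,1} = 2
g(5) = mex{0,1} = 2
g(6) = mex{1,2} = 0
g(7) = mex{0,1,2} = 3
g(8) = mex{0,2} = 1
g(9) = mex{1,2,3} = 0
g(10) = mex{0,1} = 2
g(11) = mex{0,2,3} = 1
So g(11) = 1.
For stack B, compute g(0), g(1), … with moves {2, 6}:
k:     0  1  2  3  4  5  6  7  8
g(k):  0  0  1  1  0  0  1  1  0
So g(8) = 0.
Build the Grundy sequence for stack C with g(k) = mex{g(k−s) : s ∈ {1, 4, 6}, s ≤ k}:
g(0) = mex{} = 0
g(1) = mex{0} = 1
g(2) = mex{1} = 0
g(3) = mex{0} = 1
g(4) = mex{0,1} = 2
g(5) = mex{1,2} = 0
g(6) = mex{0} = 1
g(7) = mex{1} = 0
g(8) = mex{0,2} = 1
g(9) = mex{0,1} = 2
So g(9) = 2.
Stack D is a plain Nim stack of size 20, so its Grundy value is 20.
By the Sprague-Grundy theorem, the Grundy value of a sum of independent games is the XOR of the component values.
Combined value = 1 ⊕ 0 ⊕ 2 ⊕ 20 = 23.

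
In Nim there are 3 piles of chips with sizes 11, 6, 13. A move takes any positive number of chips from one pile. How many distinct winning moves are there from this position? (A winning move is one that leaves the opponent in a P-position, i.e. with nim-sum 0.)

0

Bitwise XOR of the heap sizes:
  1011  (11)
  0110  (6)
  1101  (13)
  ----
  0000  (0)
The nim-sum is already 0, so every move leaves a nonzero nim-sum — there are no winning moves.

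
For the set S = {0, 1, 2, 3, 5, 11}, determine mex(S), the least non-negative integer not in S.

The values 0, 1, 2, 3 are all present; 4 is the first non-negative integer missing from the set.

4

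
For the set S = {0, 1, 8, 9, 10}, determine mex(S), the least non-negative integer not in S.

The values 0, 1 are all present; 2 is the first non-negative integer missing from the set.

2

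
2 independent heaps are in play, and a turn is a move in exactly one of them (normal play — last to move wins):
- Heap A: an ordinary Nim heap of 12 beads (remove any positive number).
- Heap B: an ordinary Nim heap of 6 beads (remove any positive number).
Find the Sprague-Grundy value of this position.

10

Heap A is a plain Nim heap of size 12, so its Grundy value is 12.
Heap B is a plain Nim heap of size 6, so its Grundy value is 6.
The value of a disjunctive sum is the nim-sum of the parts.
Combined value = 12 XOR 6 = 10.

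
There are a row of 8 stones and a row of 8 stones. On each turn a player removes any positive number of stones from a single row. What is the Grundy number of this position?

0

Compute the nim-sum pairwise:
8 XOR 8 = 0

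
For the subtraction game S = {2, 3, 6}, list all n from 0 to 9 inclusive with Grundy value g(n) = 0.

0, 1, 5, 9

Compute g(0), g(1), … for moves {2, 3, 6}:
g(0) = mex{} = 0
g(1) = mex{} = 0
g(2) = mex{0} = 1
g(3) = mex{0} = 1
g(4) = mex{0,1} = 2
g(5) = mex{1} = 0
g(6) = mex{0,1,2} = 3
g(7) = mex{0,2} = 1
g(8) = mex{0,1,3} = 2
g(9) = mex{1,3} = 0
The P-positions (g = 0) in 0..9 are 0, 1, 5, 9.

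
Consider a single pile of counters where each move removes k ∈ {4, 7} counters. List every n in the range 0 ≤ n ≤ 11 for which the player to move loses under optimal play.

0, 1, 2, 3, 11

Build the Grundy sequence with g(k) = mex{g(k−s) : s ∈ {4, 7}, s ≤ k}:
g(0) = mex{} = 0
g(1) = mex{} = 0
g(2) = mex{} = 0
g(3) = mex{} = 0
g(4) = mex{0} = 1
g(5) = mex{0} = 1
g(6) = mex{0} = 1
g(7) = mex{0} = 1
g(8) = mex{0,1} = 2
g(9) = mex{0,1} = 2
g(10) = mex{0,1} = 2
g(11) = mex{1} = 0
The P-positions (g = 0) in 0..11 are 0, 1, 2, 3, 11.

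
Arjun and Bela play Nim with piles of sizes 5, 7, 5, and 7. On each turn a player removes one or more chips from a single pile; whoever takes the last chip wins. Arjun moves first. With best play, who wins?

Bela wins

Compute the nim-sum pairwise:
5 XOR 7 = 2
2 XOR 5 = 7
7 XOR 7 = 0
The nim-sum is 0, so this is a P-position: the player to move is in a losing position under optimal play; Arjun is about to move from it and so loses — Bela wins.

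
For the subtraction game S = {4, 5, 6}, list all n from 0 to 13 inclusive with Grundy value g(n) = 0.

Build the Grundy sequence with g(k) = mex{g(k−s) : s ∈ {4, 5, 6}, s ≤ k}:
g(0) = mex{} = 0
g(1) = mex{} = 0
g(2) = mex{} = 0
g(3) = mex{} = 0
g(4) = mex{0} = 1
g(5) = mex{0} = 1
g(6) = mex{0} = 1
g(7) = mex{0} = 1
g(8) = mex{0,1} = 2
g(9) = mex{0,1} = 2
g(10) = mex{1} = 0
g(11) = mex{1} = 0
g(12) = mex{1,2} = 0
g(13) = mex{1,2} = 0
The P-positions (g = 0) in 0..13 are 0, 1, 2, 3, 10, 11, 12, 13.

0, 1, 2, 3, 10, 11, 12, 13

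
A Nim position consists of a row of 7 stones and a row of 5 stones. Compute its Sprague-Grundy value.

Compute the nim-sum pairwise:
7 ⊕ 5 = 2

2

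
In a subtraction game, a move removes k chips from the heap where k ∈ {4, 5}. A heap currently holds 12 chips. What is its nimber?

0

Grundy values for subtraction set {4, 5}:
g(0) = mex{} = 0
g(1) = mex{} = 0
g(2) = mex{} = 0
g(3) = mex{} = 0
g(4) = mex{0} = 1
g(5) = mex{0} = 1
g(6) = mex{0} = 1
g(7) = mex{0} = 1
g(8) = mex{0,1} = 2
g(9) = mex{1} = 0
g(10) = mex{1} = 0
g(11) = mex{1} = 0
g(12) = mex{1,2} = 0
So g(12) = 0.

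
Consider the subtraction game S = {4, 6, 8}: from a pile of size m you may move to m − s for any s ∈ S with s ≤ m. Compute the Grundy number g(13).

Grundy values for subtraction set {4, 6, 8}:
k:     0  1  2  3  4  5  6  7  8  9 10 11 12 13
g(k):  0  0  0  0  1  1  1  1  2  2  2  2  0  0
So g(13) = 0.

0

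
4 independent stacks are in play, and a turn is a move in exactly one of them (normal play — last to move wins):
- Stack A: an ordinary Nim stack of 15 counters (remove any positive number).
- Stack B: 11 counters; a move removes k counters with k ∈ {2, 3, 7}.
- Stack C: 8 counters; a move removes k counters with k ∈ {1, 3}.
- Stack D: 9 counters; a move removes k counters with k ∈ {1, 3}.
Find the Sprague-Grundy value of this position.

14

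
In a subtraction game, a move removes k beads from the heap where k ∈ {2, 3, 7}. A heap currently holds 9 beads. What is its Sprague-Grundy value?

2

Compute g(0), g(1), … for moves {2, 3, 7}:
g(0) = mex{} = 0
g(1) = mex{} = 0
g(2) = mex{0} = 1
g(3) = mex{0} = 1
g(4) = mex{0,1} = 2
g(5) = mex{1} = 0
g(6) = mex{1,2} = 0
g(7) = mex{0,2} = 1
g(8) = mex{0} = 1
g(9) = mex{0,1} = 2
So g(9) = 2.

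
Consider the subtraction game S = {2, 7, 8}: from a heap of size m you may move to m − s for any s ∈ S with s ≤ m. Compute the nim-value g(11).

3

Build the Grundy sequence with g(k) = mex{g(k−s) : s ∈ {2, 7, 8}, s ≤ k}:
g(0) = mex{} = 0
g(1) = mex{} = 0
g(2) = mex{0} = 1
g(3) = mex{0} = 1
g(4) = mex{1} = 0
g(5) = mex{1} = 0
g(6) = mex{0} = 1
g(7) = mex{0} = 1
g(8) = mex{0,1} = 2
g(9) = mex{0,1} = 2
g(10) = mex{1,2} = 0
g(11) = mex{0,1,2} = 3
So g(11) = 3.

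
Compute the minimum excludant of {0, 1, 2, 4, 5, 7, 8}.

The values 0, 1, 2 are all present; 3 is the first non-negative integer missing from the set.

3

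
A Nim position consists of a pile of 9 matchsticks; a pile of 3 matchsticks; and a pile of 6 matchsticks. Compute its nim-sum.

Nim-sum: 9 ⊕ 3 ⊕ 6 = 12.

12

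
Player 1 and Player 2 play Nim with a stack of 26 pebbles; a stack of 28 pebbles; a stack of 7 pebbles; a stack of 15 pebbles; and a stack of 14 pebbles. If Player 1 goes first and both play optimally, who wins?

Compute the nim-sum pairwise:
26 XOR 28 = 6
6 XOR 7 = 1
1 XOR 15 = 14
14 XOR 14 = 0
The nim-sum is 0, so this is a P-position: the player to move is in a losing position under optimal play; Player 1 is about to move from it and so loses — Player 2 wins.

Player 2 wins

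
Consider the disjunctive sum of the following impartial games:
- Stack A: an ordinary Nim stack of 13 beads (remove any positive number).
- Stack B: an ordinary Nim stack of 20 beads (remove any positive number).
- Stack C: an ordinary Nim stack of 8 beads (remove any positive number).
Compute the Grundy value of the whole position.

Stack A is a plain Nim stack of size 13, so its Grundy value is 13.
Stack B is a plain Nim stack of size 20, so its Grundy value is 20.
Stack C is a plain Nim stack of size 8, so its Grundy value is 8.
By the Sprague-Grundy theorem, the Grundy value of a sum of independent games is the XOR of the component values.
Combined value = 13 ⊕ 20 ⊕ 8 = 17.

17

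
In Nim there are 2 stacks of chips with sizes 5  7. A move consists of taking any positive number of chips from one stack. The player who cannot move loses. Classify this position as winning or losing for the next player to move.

Winning position

Nim-sum: 5 ^ 7 = 2.
The nim-sum is 2 ≠ 0, so this is an N-position: the player to move can win.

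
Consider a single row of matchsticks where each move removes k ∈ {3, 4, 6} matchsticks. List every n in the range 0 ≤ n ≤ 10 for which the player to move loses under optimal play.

0, 1, 2, 9, 10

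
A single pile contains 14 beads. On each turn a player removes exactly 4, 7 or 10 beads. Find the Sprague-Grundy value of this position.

Grundy values for subtraction set {4, 7, 10}:
k:     0  1  2  3  4  5  6  7  8  9 10 11 12 13 14
g(k):  0  0  0  0  1  1  1  1  2  2  2  2  3  3  0
So g(14) = 0.

0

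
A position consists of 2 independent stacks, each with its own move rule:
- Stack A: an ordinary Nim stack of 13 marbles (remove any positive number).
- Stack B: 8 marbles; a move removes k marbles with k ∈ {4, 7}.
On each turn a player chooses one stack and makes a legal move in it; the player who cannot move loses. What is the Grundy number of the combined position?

15

Stack A is a plain Nim stack of size 13, so its Grundy value is 13.
For stack B, compute g(0), g(1), … with moves {4, 7}:
k:     0  1  2  3  4  5  6  7  8
g(k):  0  0  0  0  1  1  1  1  2
So g(8) = 2.
By the Sprague-Grundy theorem, the Grundy value of a sum of independent games is the XOR of the component values.
Combined value = 13 ⊕ 2 = 15.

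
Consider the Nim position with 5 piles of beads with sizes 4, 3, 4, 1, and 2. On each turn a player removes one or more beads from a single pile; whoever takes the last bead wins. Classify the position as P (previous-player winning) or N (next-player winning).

Nim-sum: 4 ^ 3 ^ 4 ^ 1 ^ 2 = 0.
The nim-sum is 0, so this is a P-position: the player to move is in a losing position under optimal play.

P-position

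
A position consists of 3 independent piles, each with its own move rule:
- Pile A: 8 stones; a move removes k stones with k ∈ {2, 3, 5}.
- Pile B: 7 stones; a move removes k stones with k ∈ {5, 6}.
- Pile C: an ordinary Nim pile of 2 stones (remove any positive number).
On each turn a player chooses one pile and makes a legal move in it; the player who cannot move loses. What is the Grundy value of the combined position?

Build the Grundy sequence for pile A with g(k) = mex{g(k−s) : s ∈ {2, 3, 5}, s ≤ k}:
g(0) = mex{} = 0
g(1) = mex{} = 0
g(2) = mex{0} = 1
g(3) = mex{0} = 1
g(4) = mex{0,1} = 2
g(5) = mex{0,1} = 2
g(6) = mex{0,1,2} = 3
g(7) = mex{1,2} = 0
g(8) = mex{1,2,3} = 0
So g(8) = 0.
For pile B, compute g(0), g(1), … with moves {5, 6}:
k:     0  1  2  3  4  5  6  7
g(k):  0  0  0  0  0  1  1  1
So g(7) = 1.
Pile C is a plain Nim pile of size 2, so its Grundy value is 2.
The value of a disjunctive sum is the nim-sum of the parts.
Combined value = 0 XOR 1 XOR 2 = 3.

3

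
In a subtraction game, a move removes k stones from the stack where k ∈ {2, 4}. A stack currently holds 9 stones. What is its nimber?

1

Compute g(0), g(1), … for moves {2, 4}:
k:     0  1  2  3  4  5  6  7  8  9
g(k):  0  0  1  1  2  2  0  0  1  1
So g(9) = 1.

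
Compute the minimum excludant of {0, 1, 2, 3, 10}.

4

The values 0, 1, 2, 3 are all present; 4 is the first non-negative integer missing from the set.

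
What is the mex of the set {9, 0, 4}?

1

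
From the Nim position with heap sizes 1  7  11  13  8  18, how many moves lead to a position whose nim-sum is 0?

1

Compute the nim-sum pairwise:
1 ⊕ 7 = 6
6 ⊕ 11 = 13
13 ⊕ 13 = 0
0 ⊕ 8 = 8
8 ⊕ 18 = 26
The overall nim-sum is X = 26. A heap of size p has a winning move iff p XOR X < p (reduce it to p XOR X).
  1: 1 XOR 26 = 27 ≥ 1 — no move.
  7: 7 XOR 26 = 29 ≥ 7 — no move.
  11: 11 XOR 26 = 17 ≥ 11 — no move.
  13: 13 XOR 26 = 23 ≥ 13 — no move.
  8: 8 XOR 26 = 18 ≥ 8 — no move.
  18: 18 XOR 26 = 8 < 18 — winning move (to 8).
That gives 1 winning move.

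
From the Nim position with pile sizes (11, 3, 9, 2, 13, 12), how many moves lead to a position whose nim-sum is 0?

3

Nim-sum: 11 ^ 3 ^ 9 ^ 2 ^ 13 ^ 12 = 2.
The overall nim-sum is X = 2. A pile of size p has a winning move iff p XOR X < p (reduce it to p XOR X).
  11: 11 XOR 2 = 9 < 11 — winning move (to 9).
  3: 3 XOR 2 = 1 < 3 — winning move (to 1).
  9: 9 XOR 2 = 11 ≥ 9 — no move.
  2: 2 XOR 2 = 0 < 2 — winning move (to 0).
  13: 13 XOR 2 = 15 ≥ 13 — no move.
  12: 12 XOR 2 = 14 ≥ 12 — no move.
That gives 3 winning moves.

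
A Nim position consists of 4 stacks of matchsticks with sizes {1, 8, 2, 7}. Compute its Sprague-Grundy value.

Compute the nim-sum pairwise:
1 ^ 8 = 9
9 ^ 2 = 11
11 ^ 7 = 12

12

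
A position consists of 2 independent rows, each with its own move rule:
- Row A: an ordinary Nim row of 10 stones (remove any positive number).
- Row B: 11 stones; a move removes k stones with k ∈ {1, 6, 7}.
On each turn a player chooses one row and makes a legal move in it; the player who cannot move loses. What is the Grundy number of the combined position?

Row A is a plain Nim row of size 10, so its Grundy value is 10.
For row B, compute g(0), g(1), … with moves {1, 6, 7}:
g(0) = mex{} = 0
g(1) = mex{0} = 1
g(2) = mex{1} = 0
g(3) = mex{0} = 1
g(4) = mex{1} = 0
g(5) = mex{0} = 1
g(6) = mex{0,1} = 2
g(7) = mex{0,1,2} = 3
g(8) = mex{0,1,3} = 2
g(9) = mex{0,1,2} = 3
g(10) = mex{0,1,3} = 2
g(11) = mex{0,1,2} = 3
So g(11) = 3.
The value of a disjunctive sum is the nim-sum of the parts.
Combined value = 10 ⊕ 3 = 9.

9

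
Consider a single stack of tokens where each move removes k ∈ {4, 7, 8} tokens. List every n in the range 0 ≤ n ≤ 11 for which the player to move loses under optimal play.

Build the Grundy sequence with g(k) = mex{g(k−s) : s ∈ {4, 7, 8}, s ≤ k}:
g(0) = mex{} = 0
g(1) = mex{} = 0
g(2) = mex{} = 0
g(3) = mex{} = 0
g(4) = mex{0} = 1
g(5) = mex{0} = 1
g(6) = mex{0} = 1
g(7) = mex{0} = 1
g(8) = mex{0,1} = 2
g(9) = mex{0,1} = 2
g(10) = mex{0,1} = 2
g(11) = mex{0,1} = 2
The P-positions (g = 0) in 0..11 are 0, 1, 2, 3.

0, 1, 2, 3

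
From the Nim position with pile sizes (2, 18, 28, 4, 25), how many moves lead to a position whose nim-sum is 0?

3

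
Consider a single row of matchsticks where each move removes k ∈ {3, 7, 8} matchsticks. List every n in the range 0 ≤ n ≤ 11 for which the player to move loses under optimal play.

0, 1, 2, 6, 11

Build the Grundy sequence with g(k) = mex{g(k−s) : s ∈ {3, 7, 8}, s ≤ k}:
g(0) = mex{} = 0
g(1) = mex{} = 0
g(2) = mex{} = 0
g(3) = mex{0} = 1
g(4) = mex{0} = 1
g(5) = mex{0} = 1
g(6) = mex{1} = 0
g(7) = mex{0,1} = 2
g(8) = mex{0,1} = 2
g(9) = mex{0} = 1
g(10) = mex{0,1,2} = 3
g(11) = mex{1,2} = 0
The P-positions (g = 0) in 0..11 are 0, 1, 2, 6, 11.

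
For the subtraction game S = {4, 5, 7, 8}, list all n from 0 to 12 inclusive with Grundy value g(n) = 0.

Grundy values for subtraction set {4, 5, 7, 8}:
g(0) = mex{} = 0
g(1) = mex{} = 0
g(2) = mex{} = 0
g(3) = mex{} = 0
g(4) = mex{0} = 1
g(5) = mex{0} = 1
g(6) = mex{0} = 1
g(7) = mex{0} = 1
g(8) = mex{0,1} = 2
g(9) = mex{0,1} = 2
g(10) = mex{0,1} = 2
g(11) = mex{0,1} = 2
g(12) = mex{1,2} = 0
The P-positions (g = 0) in 0..12 are 0, 1, 2, 3, 12.

0, 1, 2, 3, 12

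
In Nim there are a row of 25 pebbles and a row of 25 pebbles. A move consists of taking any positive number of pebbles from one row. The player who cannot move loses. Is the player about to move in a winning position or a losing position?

Losing position

Nim-sum: 25 ^ 25 = 0.
The nim-sum is 0, so this is a P-position: the player to move is in a losing position under optimal play.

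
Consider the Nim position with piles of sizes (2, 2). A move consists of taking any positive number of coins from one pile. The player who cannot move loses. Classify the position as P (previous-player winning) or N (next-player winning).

P-position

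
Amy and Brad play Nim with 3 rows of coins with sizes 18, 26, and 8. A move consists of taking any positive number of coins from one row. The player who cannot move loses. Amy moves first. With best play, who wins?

Brad wins

Compute the nim-sum pairwise:
18 ^ 26 = 8
8 ^ 8 = 0
The nim-sum is 0, so this is a P-position: the player to move is in a losing position under optimal play; Amy is about to move from it and so loses — Brad wins.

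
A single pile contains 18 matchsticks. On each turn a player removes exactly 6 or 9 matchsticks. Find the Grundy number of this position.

0

Build the Grundy sequence with g(k) = mex{g(k−s) : s ∈ {6, 9}, s ≤ k}:
k:     0  1  2  3  4  5  6  7  8  9 10 11 12 13 14 15 16 17 18
g(k):  0  0  0  0  0  0  1  1  1  1  1  1  2  2  2  0  0  0  0
So g(18) = 0.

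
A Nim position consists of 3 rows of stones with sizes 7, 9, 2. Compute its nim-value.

12

Write each in binary and XOR column by column:
  0111  (7)
  1001  (9)
  0010  (2)
  ----
  1100  (12)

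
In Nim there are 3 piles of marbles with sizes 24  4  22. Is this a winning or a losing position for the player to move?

Winning position

Compute the nim-sum pairwise:
24 XOR 4 = 28
28 XOR 22 = 10
The nim-sum is 10 ≠ 0, so this is an N-position: the player to move can win.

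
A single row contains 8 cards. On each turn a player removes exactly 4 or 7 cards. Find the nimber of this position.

2

Compute g(0), g(1), … for moves {4, 7}:
k:     0  1  2  3  4  5  6  7  8
g(k):  0  0  0  0  1  1  1  1  2
So g(8) = 2.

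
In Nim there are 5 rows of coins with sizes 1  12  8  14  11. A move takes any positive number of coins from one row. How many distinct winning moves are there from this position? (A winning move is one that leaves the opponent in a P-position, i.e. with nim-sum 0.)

0

Nim-sum: 1 XOR 12 XOR 8 XOR 14 XOR 11 = 0.
The nim-sum is already 0, so every move leaves a nonzero nim-sum — there are no winning moves.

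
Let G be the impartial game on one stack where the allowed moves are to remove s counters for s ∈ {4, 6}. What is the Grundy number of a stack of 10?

Build the Grundy sequence with g(k) = mex{g(k−s) : s ∈ {4, 6}, s ≤ k}:
g(0) = mex{} = 0
g(1) = mex{} = 0
g(2) = mex{} = 0
g(3) = mex{} = 0
g(4) = mex{0} = 1
g(5) = mex{0} = 1
g(6) = mex{0} = 1
g(7) = mex{0} = 1
g(8) = mex{0,1} = 2
g(9) = mex{0,1} = 2
g(10) = mex{1} = 0
So g(10) = 0.

0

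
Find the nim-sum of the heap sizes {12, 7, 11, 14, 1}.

15

Compute the nim-sum pairwise:
12 XOR 7 = 11
11 XOR 11 = 0
0 XOR 14 = 14
14 XOR 1 = 15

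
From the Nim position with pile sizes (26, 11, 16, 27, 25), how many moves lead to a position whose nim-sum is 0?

3

Nim-sum: 26 ^ 11 ^ 16 ^ 27 ^ 25 = 3.
The overall nim-sum is X = 3. A pile of size p has a winning move iff p XOR X < p (reduce it to p XOR X).
  26: 26 XOR 3 = 25 < 26 — winning move (to 25).
  11: 11 XOR 3 = 8 < 11 — winning move (to 8).
  16: 16 XOR 3 = 19 ≥ 16 — no move.
  27: 27 XOR 3 = 24 < 27 — winning move (to 24).
  25: 25 XOR 3 = 26 ≥ 25 — no move.
That gives 3 winning moves.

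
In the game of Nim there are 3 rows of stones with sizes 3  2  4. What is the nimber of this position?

5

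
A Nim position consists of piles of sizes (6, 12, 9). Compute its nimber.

3

Nim-sum: 6 ⊕ 12 ⊕ 9 = 3.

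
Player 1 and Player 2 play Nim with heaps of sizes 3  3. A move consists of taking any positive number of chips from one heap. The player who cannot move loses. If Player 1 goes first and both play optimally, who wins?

Player 2 wins

Compute the nim-sum pairwise:
3 ^ 3 = 0
The nim-sum is 0, so this is a P-position: the player to move is in a losing position under optimal play; Player 1 is about to move from it and so loses — Player 2 wins.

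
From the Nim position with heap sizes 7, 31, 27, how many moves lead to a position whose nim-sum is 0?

Bitwise XOR of the heap sizes:
  00111  (7)
  11111  (31)
  11011  (27)
  -----
  00011  (3)
The overall nim-sum is X = 3. A heap of size p has a winning move iff p XOR X < p (reduce it to p XOR X).
  7: 7 XOR 3 = 4 < 7 — winning move (to 4).
  31: 31 XOR 3 = 28 < 31 — winning move (to 28).
  27: 27 XOR 3 = 24 < 27 — winning move (to 24).
That gives 3 winning moves.

3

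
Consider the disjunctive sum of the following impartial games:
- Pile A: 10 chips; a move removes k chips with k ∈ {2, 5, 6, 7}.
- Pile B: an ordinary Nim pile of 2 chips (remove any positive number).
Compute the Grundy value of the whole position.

1

Grundy values for pile A (subtraction set {2, 5, 6, 7}):
k:     0  1  2  3  4  5  6  7  8  9 10
g(k):  0  0  1  1  0  2  1  3  2  2  3
So g(10) = 3.
Pile B is a plain Nim pile of size 2, so its Grundy value is 2.
The value of a disjunctive sum is the nim-sum of the parts.
Combined value = 3 XOR 2 = 1.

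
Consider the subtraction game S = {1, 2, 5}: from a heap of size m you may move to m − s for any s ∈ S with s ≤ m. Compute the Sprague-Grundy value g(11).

2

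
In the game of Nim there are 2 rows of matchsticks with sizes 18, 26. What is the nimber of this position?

8

Write each in binary and XOR column by column:
  10010  (18)
  11010  (26)
  -----
  01000  (8)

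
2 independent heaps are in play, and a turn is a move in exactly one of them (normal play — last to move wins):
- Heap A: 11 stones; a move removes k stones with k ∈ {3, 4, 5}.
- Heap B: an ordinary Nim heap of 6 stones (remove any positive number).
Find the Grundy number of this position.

7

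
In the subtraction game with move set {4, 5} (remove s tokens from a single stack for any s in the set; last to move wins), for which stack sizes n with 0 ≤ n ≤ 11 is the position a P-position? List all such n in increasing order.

0, 1, 2, 3, 9, 10, 11

Build the Grundy sequence with g(k) = mex{g(k−s) : s ∈ {4, 5}, s ≤ k}:
g(0) = mex{} = 0
g(1) = mex{} = 0
g(2) = mex{} = 0
g(3) = mex{} = 0
g(4) = mex{0} = 1
g(5) = mex{0} = 1
g(6) = mex{0} = 1
g(7) = mex{0} = 1
g(8) = mex{0,1} = 2
g(9) = mex{1} = 0
g(10) = mex{1} = 0
g(11) = mex{1} = 0
The P-positions (g = 0) in 0..11 are 0, 1, 2, 3, 9, 10, 11.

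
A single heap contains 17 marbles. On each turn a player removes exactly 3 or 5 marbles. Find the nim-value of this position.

Compute g(0), g(1), … for moves {3, 5}:
k:     0  1  2  3  4  5  6  7  8  9 10 11 12 13 14 15 16 17
g(k):  0  0  0  1  1  1  2  2  0  0  0  1  1  1  2  2  0  0
So g(17) = 0.

0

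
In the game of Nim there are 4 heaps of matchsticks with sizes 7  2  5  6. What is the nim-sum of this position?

6

Nim-sum: 7 XOR 2 XOR 5 XOR 6 = 6.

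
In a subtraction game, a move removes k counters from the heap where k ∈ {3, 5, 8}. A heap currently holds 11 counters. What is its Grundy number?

0

Compute g(0), g(1), … for moves {3, 5, 8}:
k:     0  1  2  3  4  5  6  7  8  9 10 11
g(k):  0  0  0  1  1  1  2  2  2  3  3  0
So g(11) = 0.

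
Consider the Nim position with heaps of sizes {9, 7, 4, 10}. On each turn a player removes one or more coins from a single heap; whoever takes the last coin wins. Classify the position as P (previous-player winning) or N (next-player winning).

P-position

Compute the nim-sum pairwise:
9 ^ 7 = 14
14 ^ 4 = 10
10 ^ 10 = 0
The nim-sum is 0, so this is a P-position: the player to move is in a losing position under optimal play.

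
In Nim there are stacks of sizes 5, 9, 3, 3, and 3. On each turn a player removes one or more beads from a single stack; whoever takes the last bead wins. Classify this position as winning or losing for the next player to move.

Nim-sum: 5 ^ 9 ^ 3 ^ 3 ^ 3 = 15.
The nim-sum is 15 ≠ 0, so this is an N-position: the player to move can win.

Winning position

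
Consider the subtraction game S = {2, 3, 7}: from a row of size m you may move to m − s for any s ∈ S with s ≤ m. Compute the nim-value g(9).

2

Build the Grundy sequence with g(k) = mex{g(k−s) : s ∈ {2, 3, 7}, s ≤ k}:
k:     0  1  2  3  4  5  6  7  8  9
g(k):  0  0  1  1  2  0  0  1  1  2
So g(9) = 2.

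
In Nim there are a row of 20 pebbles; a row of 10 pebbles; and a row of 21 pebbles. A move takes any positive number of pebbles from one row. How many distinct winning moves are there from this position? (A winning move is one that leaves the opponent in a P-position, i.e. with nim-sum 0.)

Bitwise XOR of the heap sizes:
  10100  (20)
  01010  (10)
  10101  (21)
  -----
  01011  (11)
The overall nim-sum is X = 11. A row of size p has a winning move iff p XOR X < p (reduce it to p XOR X).
  20: 20 XOR 11 = 31 ≥ 20 — no move.
  10: 10 XOR 11 = 1 < 10 — winning move (to 1).
  21: 21 XOR 11 = 30 ≥ 21 — no move.
That gives 1 winning move.

1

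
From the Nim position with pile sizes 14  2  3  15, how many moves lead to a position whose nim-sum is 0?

0

Write each in binary and XOR column by column:
  1110  (14)
  0010  (2)
  0011  (3)
  1111  (15)
  ----
  0000  (0)
The nim-sum is already 0, so every move leaves a nonzero nim-sum — there are no winning moves.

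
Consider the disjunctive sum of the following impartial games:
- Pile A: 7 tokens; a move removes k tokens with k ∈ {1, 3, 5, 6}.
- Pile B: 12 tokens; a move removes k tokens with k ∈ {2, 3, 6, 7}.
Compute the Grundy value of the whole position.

2

For pile A, compute g(0), g(1), … with moves {1, 3, 5, 6}:
k:     0  1  2  3  4  5  6  7
g(k):  0  1  0  1  0  1  2  3
So g(7) = 3.
Grundy values for pile B (subtraction set {2, 3, 6, 7}):
k:     0  1  2  3  4  5  6  7  8  9 10 11 12
g(k):  0  0  1  1  2  0  3  1  2  0  0  1  1
So g(12) = 1.
The value of a disjunctive sum is the nim-sum of the parts.
Combined value = 3 ⊕ 1 = 2.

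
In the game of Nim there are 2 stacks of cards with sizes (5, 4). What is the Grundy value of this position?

Compute the nim-sum pairwise:
5 ^ 4 = 1

1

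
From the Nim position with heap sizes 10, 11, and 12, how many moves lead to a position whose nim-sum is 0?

3

Compute the nim-sum pairwise:
10 XOR 11 = 1
1 XOR 12 = 13
The overall nim-sum is X = 13. A heap of size p has a winning move iff p XOR X < p (reduce it to p XOR X).
  10: 10 XOR 13 = 7 < 10 — winning move (to 7).
  11: 11 XOR 13 = 6 < 11 — winning move (to 6).
  12: 12 XOR 13 = 1 < 12 — winning move (to 1).
That gives 3 winning moves.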